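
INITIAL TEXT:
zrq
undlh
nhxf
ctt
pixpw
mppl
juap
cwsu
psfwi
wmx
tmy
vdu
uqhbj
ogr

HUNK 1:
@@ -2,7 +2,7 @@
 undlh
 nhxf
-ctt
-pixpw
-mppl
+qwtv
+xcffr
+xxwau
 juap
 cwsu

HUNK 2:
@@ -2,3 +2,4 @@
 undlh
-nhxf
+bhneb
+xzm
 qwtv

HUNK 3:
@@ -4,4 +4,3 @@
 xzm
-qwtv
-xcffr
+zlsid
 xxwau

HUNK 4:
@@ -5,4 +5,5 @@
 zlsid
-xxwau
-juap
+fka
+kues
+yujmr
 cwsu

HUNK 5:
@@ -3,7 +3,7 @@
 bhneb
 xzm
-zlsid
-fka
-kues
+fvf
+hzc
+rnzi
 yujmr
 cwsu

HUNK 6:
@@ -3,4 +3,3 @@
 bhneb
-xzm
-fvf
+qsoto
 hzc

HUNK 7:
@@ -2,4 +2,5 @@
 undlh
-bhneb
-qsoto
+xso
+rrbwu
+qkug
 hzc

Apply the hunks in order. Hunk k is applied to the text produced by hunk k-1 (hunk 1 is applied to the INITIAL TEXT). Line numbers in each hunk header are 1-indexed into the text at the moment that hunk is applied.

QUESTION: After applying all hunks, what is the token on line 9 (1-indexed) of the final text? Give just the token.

Hunk 1: at line 2 remove [ctt,pixpw,mppl] add [qwtv,xcffr,xxwau] -> 14 lines: zrq undlh nhxf qwtv xcffr xxwau juap cwsu psfwi wmx tmy vdu uqhbj ogr
Hunk 2: at line 2 remove [nhxf] add [bhneb,xzm] -> 15 lines: zrq undlh bhneb xzm qwtv xcffr xxwau juap cwsu psfwi wmx tmy vdu uqhbj ogr
Hunk 3: at line 4 remove [qwtv,xcffr] add [zlsid] -> 14 lines: zrq undlh bhneb xzm zlsid xxwau juap cwsu psfwi wmx tmy vdu uqhbj ogr
Hunk 4: at line 5 remove [xxwau,juap] add [fka,kues,yujmr] -> 15 lines: zrq undlh bhneb xzm zlsid fka kues yujmr cwsu psfwi wmx tmy vdu uqhbj ogr
Hunk 5: at line 3 remove [zlsid,fka,kues] add [fvf,hzc,rnzi] -> 15 lines: zrq undlh bhneb xzm fvf hzc rnzi yujmr cwsu psfwi wmx tmy vdu uqhbj ogr
Hunk 6: at line 3 remove [xzm,fvf] add [qsoto] -> 14 lines: zrq undlh bhneb qsoto hzc rnzi yujmr cwsu psfwi wmx tmy vdu uqhbj ogr
Hunk 7: at line 2 remove [bhneb,qsoto] add [xso,rrbwu,qkug] -> 15 lines: zrq undlh xso rrbwu qkug hzc rnzi yujmr cwsu psfwi wmx tmy vdu uqhbj ogr
Final line 9: cwsu

Answer: cwsu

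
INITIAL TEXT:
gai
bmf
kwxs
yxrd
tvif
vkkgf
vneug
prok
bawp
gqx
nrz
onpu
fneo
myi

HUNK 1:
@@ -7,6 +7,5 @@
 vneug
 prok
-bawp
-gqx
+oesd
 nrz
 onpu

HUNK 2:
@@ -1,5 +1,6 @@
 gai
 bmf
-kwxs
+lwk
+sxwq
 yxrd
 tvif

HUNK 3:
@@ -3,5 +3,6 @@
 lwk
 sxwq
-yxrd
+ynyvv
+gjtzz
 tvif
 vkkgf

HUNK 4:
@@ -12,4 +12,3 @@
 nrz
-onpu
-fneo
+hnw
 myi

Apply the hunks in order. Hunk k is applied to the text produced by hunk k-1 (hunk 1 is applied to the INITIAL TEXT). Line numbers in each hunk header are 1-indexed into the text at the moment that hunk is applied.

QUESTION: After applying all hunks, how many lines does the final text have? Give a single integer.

Answer: 14

Derivation:
Hunk 1: at line 7 remove [bawp,gqx] add [oesd] -> 13 lines: gai bmf kwxs yxrd tvif vkkgf vneug prok oesd nrz onpu fneo myi
Hunk 2: at line 1 remove [kwxs] add [lwk,sxwq] -> 14 lines: gai bmf lwk sxwq yxrd tvif vkkgf vneug prok oesd nrz onpu fneo myi
Hunk 3: at line 3 remove [yxrd] add [ynyvv,gjtzz] -> 15 lines: gai bmf lwk sxwq ynyvv gjtzz tvif vkkgf vneug prok oesd nrz onpu fneo myi
Hunk 4: at line 12 remove [onpu,fneo] add [hnw] -> 14 lines: gai bmf lwk sxwq ynyvv gjtzz tvif vkkgf vneug prok oesd nrz hnw myi
Final line count: 14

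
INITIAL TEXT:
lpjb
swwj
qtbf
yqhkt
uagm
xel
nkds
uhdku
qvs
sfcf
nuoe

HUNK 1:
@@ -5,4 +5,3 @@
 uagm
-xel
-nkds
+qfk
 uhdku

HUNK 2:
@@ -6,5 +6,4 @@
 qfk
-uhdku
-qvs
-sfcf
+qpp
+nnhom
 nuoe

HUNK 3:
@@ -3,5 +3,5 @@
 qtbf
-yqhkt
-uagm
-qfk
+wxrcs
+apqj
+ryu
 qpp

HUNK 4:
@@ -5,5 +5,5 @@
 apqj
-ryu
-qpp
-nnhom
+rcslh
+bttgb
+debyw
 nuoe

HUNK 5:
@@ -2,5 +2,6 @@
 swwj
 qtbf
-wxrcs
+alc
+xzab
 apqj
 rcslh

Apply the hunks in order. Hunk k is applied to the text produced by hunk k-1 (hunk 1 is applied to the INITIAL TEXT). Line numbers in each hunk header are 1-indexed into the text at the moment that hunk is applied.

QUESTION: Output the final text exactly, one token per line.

Answer: lpjb
swwj
qtbf
alc
xzab
apqj
rcslh
bttgb
debyw
nuoe

Derivation:
Hunk 1: at line 5 remove [xel,nkds] add [qfk] -> 10 lines: lpjb swwj qtbf yqhkt uagm qfk uhdku qvs sfcf nuoe
Hunk 2: at line 6 remove [uhdku,qvs,sfcf] add [qpp,nnhom] -> 9 lines: lpjb swwj qtbf yqhkt uagm qfk qpp nnhom nuoe
Hunk 3: at line 3 remove [yqhkt,uagm,qfk] add [wxrcs,apqj,ryu] -> 9 lines: lpjb swwj qtbf wxrcs apqj ryu qpp nnhom nuoe
Hunk 4: at line 5 remove [ryu,qpp,nnhom] add [rcslh,bttgb,debyw] -> 9 lines: lpjb swwj qtbf wxrcs apqj rcslh bttgb debyw nuoe
Hunk 5: at line 2 remove [wxrcs] add [alc,xzab] -> 10 lines: lpjb swwj qtbf alc xzab apqj rcslh bttgb debyw nuoe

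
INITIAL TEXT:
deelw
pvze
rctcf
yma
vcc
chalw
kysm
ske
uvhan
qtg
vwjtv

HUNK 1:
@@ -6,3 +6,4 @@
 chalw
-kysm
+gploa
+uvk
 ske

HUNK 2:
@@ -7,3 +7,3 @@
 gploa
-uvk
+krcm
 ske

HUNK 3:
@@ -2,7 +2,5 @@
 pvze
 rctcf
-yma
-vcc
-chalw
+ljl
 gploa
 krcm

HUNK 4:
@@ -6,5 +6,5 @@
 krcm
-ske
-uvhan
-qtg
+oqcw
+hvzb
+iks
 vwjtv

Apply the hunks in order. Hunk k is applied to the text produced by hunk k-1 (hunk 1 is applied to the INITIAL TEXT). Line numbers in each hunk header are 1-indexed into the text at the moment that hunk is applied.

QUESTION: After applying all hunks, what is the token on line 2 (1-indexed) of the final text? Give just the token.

Hunk 1: at line 6 remove [kysm] add [gploa,uvk] -> 12 lines: deelw pvze rctcf yma vcc chalw gploa uvk ske uvhan qtg vwjtv
Hunk 2: at line 7 remove [uvk] add [krcm] -> 12 lines: deelw pvze rctcf yma vcc chalw gploa krcm ske uvhan qtg vwjtv
Hunk 3: at line 2 remove [yma,vcc,chalw] add [ljl] -> 10 lines: deelw pvze rctcf ljl gploa krcm ske uvhan qtg vwjtv
Hunk 4: at line 6 remove [ske,uvhan,qtg] add [oqcw,hvzb,iks] -> 10 lines: deelw pvze rctcf ljl gploa krcm oqcw hvzb iks vwjtv
Final line 2: pvze

Answer: pvze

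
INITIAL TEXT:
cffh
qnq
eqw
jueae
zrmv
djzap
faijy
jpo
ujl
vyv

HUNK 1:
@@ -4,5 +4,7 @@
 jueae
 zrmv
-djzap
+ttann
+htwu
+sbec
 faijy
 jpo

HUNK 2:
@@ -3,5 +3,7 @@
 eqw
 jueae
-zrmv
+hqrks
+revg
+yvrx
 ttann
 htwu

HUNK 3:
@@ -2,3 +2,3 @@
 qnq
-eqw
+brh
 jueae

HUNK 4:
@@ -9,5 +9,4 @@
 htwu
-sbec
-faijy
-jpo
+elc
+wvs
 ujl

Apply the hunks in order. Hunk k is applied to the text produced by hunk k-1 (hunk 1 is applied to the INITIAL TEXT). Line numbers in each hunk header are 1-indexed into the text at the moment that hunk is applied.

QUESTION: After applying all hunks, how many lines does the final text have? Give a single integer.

Answer: 13

Derivation:
Hunk 1: at line 4 remove [djzap] add [ttann,htwu,sbec] -> 12 lines: cffh qnq eqw jueae zrmv ttann htwu sbec faijy jpo ujl vyv
Hunk 2: at line 3 remove [zrmv] add [hqrks,revg,yvrx] -> 14 lines: cffh qnq eqw jueae hqrks revg yvrx ttann htwu sbec faijy jpo ujl vyv
Hunk 3: at line 2 remove [eqw] add [brh] -> 14 lines: cffh qnq brh jueae hqrks revg yvrx ttann htwu sbec faijy jpo ujl vyv
Hunk 4: at line 9 remove [sbec,faijy,jpo] add [elc,wvs] -> 13 lines: cffh qnq brh jueae hqrks revg yvrx ttann htwu elc wvs ujl vyv
Final line count: 13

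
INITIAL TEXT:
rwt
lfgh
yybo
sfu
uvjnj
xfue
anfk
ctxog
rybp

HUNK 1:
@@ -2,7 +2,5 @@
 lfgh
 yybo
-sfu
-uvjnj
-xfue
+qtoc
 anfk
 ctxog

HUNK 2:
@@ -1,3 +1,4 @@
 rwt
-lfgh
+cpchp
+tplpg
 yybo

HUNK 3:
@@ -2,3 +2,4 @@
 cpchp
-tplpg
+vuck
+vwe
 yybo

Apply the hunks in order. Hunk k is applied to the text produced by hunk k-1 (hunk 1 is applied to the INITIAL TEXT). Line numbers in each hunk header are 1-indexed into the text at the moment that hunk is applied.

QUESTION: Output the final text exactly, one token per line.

Hunk 1: at line 2 remove [sfu,uvjnj,xfue] add [qtoc] -> 7 lines: rwt lfgh yybo qtoc anfk ctxog rybp
Hunk 2: at line 1 remove [lfgh] add [cpchp,tplpg] -> 8 lines: rwt cpchp tplpg yybo qtoc anfk ctxog rybp
Hunk 3: at line 2 remove [tplpg] add [vuck,vwe] -> 9 lines: rwt cpchp vuck vwe yybo qtoc anfk ctxog rybp

Answer: rwt
cpchp
vuck
vwe
yybo
qtoc
anfk
ctxog
rybp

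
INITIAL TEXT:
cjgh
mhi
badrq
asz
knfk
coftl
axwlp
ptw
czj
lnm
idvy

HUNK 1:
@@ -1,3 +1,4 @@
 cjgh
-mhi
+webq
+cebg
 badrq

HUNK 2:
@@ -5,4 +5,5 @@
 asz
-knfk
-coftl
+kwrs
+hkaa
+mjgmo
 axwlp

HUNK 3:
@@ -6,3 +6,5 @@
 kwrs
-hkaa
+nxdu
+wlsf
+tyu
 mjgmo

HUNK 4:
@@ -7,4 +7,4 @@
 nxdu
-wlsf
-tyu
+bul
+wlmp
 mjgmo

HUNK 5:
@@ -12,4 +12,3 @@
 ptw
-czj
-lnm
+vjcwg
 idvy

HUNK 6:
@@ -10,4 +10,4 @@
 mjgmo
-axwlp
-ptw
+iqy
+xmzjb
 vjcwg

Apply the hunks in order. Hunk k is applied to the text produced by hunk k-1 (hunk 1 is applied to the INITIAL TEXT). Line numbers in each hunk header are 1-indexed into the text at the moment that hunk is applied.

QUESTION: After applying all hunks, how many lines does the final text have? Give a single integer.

Answer: 14

Derivation:
Hunk 1: at line 1 remove [mhi] add [webq,cebg] -> 12 lines: cjgh webq cebg badrq asz knfk coftl axwlp ptw czj lnm idvy
Hunk 2: at line 5 remove [knfk,coftl] add [kwrs,hkaa,mjgmo] -> 13 lines: cjgh webq cebg badrq asz kwrs hkaa mjgmo axwlp ptw czj lnm idvy
Hunk 3: at line 6 remove [hkaa] add [nxdu,wlsf,tyu] -> 15 lines: cjgh webq cebg badrq asz kwrs nxdu wlsf tyu mjgmo axwlp ptw czj lnm idvy
Hunk 4: at line 7 remove [wlsf,tyu] add [bul,wlmp] -> 15 lines: cjgh webq cebg badrq asz kwrs nxdu bul wlmp mjgmo axwlp ptw czj lnm idvy
Hunk 5: at line 12 remove [czj,lnm] add [vjcwg] -> 14 lines: cjgh webq cebg badrq asz kwrs nxdu bul wlmp mjgmo axwlp ptw vjcwg idvy
Hunk 6: at line 10 remove [axwlp,ptw] add [iqy,xmzjb] -> 14 lines: cjgh webq cebg badrq asz kwrs nxdu bul wlmp mjgmo iqy xmzjb vjcwg idvy
Final line count: 14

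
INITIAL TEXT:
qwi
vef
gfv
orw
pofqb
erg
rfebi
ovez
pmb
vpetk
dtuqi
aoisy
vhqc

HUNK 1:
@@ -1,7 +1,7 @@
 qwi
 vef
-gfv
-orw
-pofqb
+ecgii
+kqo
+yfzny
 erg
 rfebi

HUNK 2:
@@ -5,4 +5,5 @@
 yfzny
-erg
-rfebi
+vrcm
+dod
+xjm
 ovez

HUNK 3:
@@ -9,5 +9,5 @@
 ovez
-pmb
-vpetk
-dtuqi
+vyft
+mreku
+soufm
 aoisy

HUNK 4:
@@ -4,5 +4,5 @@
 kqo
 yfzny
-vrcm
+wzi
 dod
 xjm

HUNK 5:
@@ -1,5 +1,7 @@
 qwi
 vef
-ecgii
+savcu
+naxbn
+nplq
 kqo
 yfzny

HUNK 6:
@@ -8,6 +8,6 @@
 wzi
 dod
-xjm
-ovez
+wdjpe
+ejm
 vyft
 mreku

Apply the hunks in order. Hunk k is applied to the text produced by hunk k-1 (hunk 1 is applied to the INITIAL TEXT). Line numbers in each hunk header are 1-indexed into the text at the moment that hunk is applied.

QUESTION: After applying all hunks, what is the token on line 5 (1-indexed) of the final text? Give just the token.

Hunk 1: at line 1 remove [gfv,orw,pofqb] add [ecgii,kqo,yfzny] -> 13 lines: qwi vef ecgii kqo yfzny erg rfebi ovez pmb vpetk dtuqi aoisy vhqc
Hunk 2: at line 5 remove [erg,rfebi] add [vrcm,dod,xjm] -> 14 lines: qwi vef ecgii kqo yfzny vrcm dod xjm ovez pmb vpetk dtuqi aoisy vhqc
Hunk 3: at line 9 remove [pmb,vpetk,dtuqi] add [vyft,mreku,soufm] -> 14 lines: qwi vef ecgii kqo yfzny vrcm dod xjm ovez vyft mreku soufm aoisy vhqc
Hunk 4: at line 4 remove [vrcm] add [wzi] -> 14 lines: qwi vef ecgii kqo yfzny wzi dod xjm ovez vyft mreku soufm aoisy vhqc
Hunk 5: at line 1 remove [ecgii] add [savcu,naxbn,nplq] -> 16 lines: qwi vef savcu naxbn nplq kqo yfzny wzi dod xjm ovez vyft mreku soufm aoisy vhqc
Hunk 6: at line 8 remove [xjm,ovez] add [wdjpe,ejm] -> 16 lines: qwi vef savcu naxbn nplq kqo yfzny wzi dod wdjpe ejm vyft mreku soufm aoisy vhqc
Final line 5: nplq

Answer: nplq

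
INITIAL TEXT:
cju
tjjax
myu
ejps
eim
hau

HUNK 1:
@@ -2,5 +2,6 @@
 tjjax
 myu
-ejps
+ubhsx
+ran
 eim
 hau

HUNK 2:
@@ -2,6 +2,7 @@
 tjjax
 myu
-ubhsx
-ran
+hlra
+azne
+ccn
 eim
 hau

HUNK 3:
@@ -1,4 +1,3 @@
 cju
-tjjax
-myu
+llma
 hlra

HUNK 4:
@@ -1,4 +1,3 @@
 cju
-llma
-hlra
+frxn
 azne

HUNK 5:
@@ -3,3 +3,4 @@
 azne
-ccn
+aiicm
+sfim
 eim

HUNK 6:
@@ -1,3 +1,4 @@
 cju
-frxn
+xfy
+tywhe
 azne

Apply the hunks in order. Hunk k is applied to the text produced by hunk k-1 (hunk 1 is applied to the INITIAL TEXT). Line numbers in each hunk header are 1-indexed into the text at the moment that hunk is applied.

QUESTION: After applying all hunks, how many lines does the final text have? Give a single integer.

Answer: 8

Derivation:
Hunk 1: at line 2 remove [ejps] add [ubhsx,ran] -> 7 lines: cju tjjax myu ubhsx ran eim hau
Hunk 2: at line 2 remove [ubhsx,ran] add [hlra,azne,ccn] -> 8 lines: cju tjjax myu hlra azne ccn eim hau
Hunk 3: at line 1 remove [tjjax,myu] add [llma] -> 7 lines: cju llma hlra azne ccn eim hau
Hunk 4: at line 1 remove [llma,hlra] add [frxn] -> 6 lines: cju frxn azne ccn eim hau
Hunk 5: at line 3 remove [ccn] add [aiicm,sfim] -> 7 lines: cju frxn azne aiicm sfim eim hau
Hunk 6: at line 1 remove [frxn] add [xfy,tywhe] -> 8 lines: cju xfy tywhe azne aiicm sfim eim hau
Final line count: 8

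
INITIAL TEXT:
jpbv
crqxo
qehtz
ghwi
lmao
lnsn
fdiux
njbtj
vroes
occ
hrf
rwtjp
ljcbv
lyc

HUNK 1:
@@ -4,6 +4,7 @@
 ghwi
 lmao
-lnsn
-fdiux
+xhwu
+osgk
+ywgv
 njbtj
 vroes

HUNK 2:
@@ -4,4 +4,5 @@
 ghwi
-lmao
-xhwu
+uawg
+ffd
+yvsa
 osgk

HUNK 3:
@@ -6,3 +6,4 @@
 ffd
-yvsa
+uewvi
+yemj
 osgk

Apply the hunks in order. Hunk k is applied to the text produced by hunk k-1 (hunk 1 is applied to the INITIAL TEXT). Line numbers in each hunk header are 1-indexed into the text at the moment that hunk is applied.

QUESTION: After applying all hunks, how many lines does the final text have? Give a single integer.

Hunk 1: at line 4 remove [lnsn,fdiux] add [xhwu,osgk,ywgv] -> 15 lines: jpbv crqxo qehtz ghwi lmao xhwu osgk ywgv njbtj vroes occ hrf rwtjp ljcbv lyc
Hunk 2: at line 4 remove [lmao,xhwu] add [uawg,ffd,yvsa] -> 16 lines: jpbv crqxo qehtz ghwi uawg ffd yvsa osgk ywgv njbtj vroes occ hrf rwtjp ljcbv lyc
Hunk 3: at line 6 remove [yvsa] add [uewvi,yemj] -> 17 lines: jpbv crqxo qehtz ghwi uawg ffd uewvi yemj osgk ywgv njbtj vroes occ hrf rwtjp ljcbv lyc
Final line count: 17

Answer: 17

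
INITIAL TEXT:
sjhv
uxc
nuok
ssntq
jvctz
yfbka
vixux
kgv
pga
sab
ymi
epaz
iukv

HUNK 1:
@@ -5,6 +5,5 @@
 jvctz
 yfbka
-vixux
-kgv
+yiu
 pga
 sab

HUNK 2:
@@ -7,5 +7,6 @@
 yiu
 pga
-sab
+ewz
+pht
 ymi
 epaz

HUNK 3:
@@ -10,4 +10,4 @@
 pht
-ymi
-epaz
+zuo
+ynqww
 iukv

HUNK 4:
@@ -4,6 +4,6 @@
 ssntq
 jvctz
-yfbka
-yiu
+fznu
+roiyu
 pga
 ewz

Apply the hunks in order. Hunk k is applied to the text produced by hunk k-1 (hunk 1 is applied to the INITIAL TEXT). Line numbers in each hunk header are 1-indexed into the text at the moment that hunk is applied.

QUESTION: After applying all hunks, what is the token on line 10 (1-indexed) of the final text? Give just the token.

Hunk 1: at line 5 remove [vixux,kgv] add [yiu] -> 12 lines: sjhv uxc nuok ssntq jvctz yfbka yiu pga sab ymi epaz iukv
Hunk 2: at line 7 remove [sab] add [ewz,pht] -> 13 lines: sjhv uxc nuok ssntq jvctz yfbka yiu pga ewz pht ymi epaz iukv
Hunk 3: at line 10 remove [ymi,epaz] add [zuo,ynqww] -> 13 lines: sjhv uxc nuok ssntq jvctz yfbka yiu pga ewz pht zuo ynqww iukv
Hunk 4: at line 4 remove [yfbka,yiu] add [fznu,roiyu] -> 13 lines: sjhv uxc nuok ssntq jvctz fznu roiyu pga ewz pht zuo ynqww iukv
Final line 10: pht

Answer: pht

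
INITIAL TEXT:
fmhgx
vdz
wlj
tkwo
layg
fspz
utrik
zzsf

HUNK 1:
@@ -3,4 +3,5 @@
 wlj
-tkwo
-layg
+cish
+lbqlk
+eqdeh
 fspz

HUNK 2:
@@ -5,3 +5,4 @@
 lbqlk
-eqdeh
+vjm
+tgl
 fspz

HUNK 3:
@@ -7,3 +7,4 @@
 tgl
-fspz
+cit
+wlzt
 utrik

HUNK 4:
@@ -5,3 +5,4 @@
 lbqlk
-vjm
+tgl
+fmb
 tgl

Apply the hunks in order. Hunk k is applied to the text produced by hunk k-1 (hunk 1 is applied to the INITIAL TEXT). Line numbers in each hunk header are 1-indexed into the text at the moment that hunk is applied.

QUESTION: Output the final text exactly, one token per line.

Answer: fmhgx
vdz
wlj
cish
lbqlk
tgl
fmb
tgl
cit
wlzt
utrik
zzsf

Derivation:
Hunk 1: at line 3 remove [tkwo,layg] add [cish,lbqlk,eqdeh] -> 9 lines: fmhgx vdz wlj cish lbqlk eqdeh fspz utrik zzsf
Hunk 2: at line 5 remove [eqdeh] add [vjm,tgl] -> 10 lines: fmhgx vdz wlj cish lbqlk vjm tgl fspz utrik zzsf
Hunk 3: at line 7 remove [fspz] add [cit,wlzt] -> 11 lines: fmhgx vdz wlj cish lbqlk vjm tgl cit wlzt utrik zzsf
Hunk 4: at line 5 remove [vjm] add [tgl,fmb] -> 12 lines: fmhgx vdz wlj cish lbqlk tgl fmb tgl cit wlzt utrik zzsf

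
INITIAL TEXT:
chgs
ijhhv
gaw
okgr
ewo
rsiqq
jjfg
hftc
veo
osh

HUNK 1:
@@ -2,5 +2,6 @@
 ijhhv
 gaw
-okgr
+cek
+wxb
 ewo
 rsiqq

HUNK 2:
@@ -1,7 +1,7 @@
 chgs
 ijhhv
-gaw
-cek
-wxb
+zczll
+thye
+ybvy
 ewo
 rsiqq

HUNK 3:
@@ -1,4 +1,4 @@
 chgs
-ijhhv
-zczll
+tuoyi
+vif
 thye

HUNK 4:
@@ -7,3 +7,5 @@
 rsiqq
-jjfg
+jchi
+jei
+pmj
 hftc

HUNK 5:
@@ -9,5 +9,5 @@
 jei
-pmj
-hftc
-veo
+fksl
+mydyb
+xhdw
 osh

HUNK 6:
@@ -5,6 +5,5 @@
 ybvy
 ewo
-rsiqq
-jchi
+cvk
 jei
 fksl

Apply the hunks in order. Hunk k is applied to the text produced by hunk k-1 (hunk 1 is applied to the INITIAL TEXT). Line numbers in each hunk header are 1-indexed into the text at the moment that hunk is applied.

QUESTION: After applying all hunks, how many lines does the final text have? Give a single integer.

Hunk 1: at line 2 remove [okgr] add [cek,wxb] -> 11 lines: chgs ijhhv gaw cek wxb ewo rsiqq jjfg hftc veo osh
Hunk 2: at line 1 remove [gaw,cek,wxb] add [zczll,thye,ybvy] -> 11 lines: chgs ijhhv zczll thye ybvy ewo rsiqq jjfg hftc veo osh
Hunk 3: at line 1 remove [ijhhv,zczll] add [tuoyi,vif] -> 11 lines: chgs tuoyi vif thye ybvy ewo rsiqq jjfg hftc veo osh
Hunk 4: at line 7 remove [jjfg] add [jchi,jei,pmj] -> 13 lines: chgs tuoyi vif thye ybvy ewo rsiqq jchi jei pmj hftc veo osh
Hunk 5: at line 9 remove [pmj,hftc,veo] add [fksl,mydyb,xhdw] -> 13 lines: chgs tuoyi vif thye ybvy ewo rsiqq jchi jei fksl mydyb xhdw osh
Hunk 6: at line 5 remove [rsiqq,jchi] add [cvk] -> 12 lines: chgs tuoyi vif thye ybvy ewo cvk jei fksl mydyb xhdw osh
Final line count: 12

Answer: 12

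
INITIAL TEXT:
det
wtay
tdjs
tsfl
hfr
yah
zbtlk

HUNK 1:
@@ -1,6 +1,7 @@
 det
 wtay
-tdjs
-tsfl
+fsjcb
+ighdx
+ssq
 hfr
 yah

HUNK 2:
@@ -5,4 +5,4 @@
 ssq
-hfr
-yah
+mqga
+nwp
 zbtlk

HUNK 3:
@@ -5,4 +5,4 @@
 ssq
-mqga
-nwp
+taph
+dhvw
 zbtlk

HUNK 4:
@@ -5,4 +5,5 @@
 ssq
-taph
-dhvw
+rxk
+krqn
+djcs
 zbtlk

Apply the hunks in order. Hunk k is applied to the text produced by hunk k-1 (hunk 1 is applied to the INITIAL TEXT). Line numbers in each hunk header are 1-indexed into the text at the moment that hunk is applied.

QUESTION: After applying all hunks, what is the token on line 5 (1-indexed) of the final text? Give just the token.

Answer: ssq

Derivation:
Hunk 1: at line 1 remove [tdjs,tsfl] add [fsjcb,ighdx,ssq] -> 8 lines: det wtay fsjcb ighdx ssq hfr yah zbtlk
Hunk 2: at line 5 remove [hfr,yah] add [mqga,nwp] -> 8 lines: det wtay fsjcb ighdx ssq mqga nwp zbtlk
Hunk 3: at line 5 remove [mqga,nwp] add [taph,dhvw] -> 8 lines: det wtay fsjcb ighdx ssq taph dhvw zbtlk
Hunk 4: at line 5 remove [taph,dhvw] add [rxk,krqn,djcs] -> 9 lines: det wtay fsjcb ighdx ssq rxk krqn djcs zbtlk
Final line 5: ssq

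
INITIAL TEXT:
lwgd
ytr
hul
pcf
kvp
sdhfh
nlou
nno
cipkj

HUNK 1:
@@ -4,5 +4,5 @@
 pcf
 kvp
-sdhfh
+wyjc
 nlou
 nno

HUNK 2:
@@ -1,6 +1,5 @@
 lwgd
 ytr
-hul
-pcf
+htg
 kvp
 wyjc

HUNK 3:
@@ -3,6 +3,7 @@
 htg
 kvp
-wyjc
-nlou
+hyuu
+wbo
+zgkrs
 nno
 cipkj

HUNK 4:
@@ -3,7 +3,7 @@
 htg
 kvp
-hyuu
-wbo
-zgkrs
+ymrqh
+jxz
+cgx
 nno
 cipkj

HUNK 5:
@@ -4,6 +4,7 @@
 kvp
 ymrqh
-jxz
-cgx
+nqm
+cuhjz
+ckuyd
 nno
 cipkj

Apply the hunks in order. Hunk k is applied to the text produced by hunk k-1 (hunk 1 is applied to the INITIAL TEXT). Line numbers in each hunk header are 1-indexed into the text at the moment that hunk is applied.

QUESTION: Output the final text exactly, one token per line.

Hunk 1: at line 4 remove [sdhfh] add [wyjc] -> 9 lines: lwgd ytr hul pcf kvp wyjc nlou nno cipkj
Hunk 2: at line 1 remove [hul,pcf] add [htg] -> 8 lines: lwgd ytr htg kvp wyjc nlou nno cipkj
Hunk 3: at line 3 remove [wyjc,nlou] add [hyuu,wbo,zgkrs] -> 9 lines: lwgd ytr htg kvp hyuu wbo zgkrs nno cipkj
Hunk 4: at line 3 remove [hyuu,wbo,zgkrs] add [ymrqh,jxz,cgx] -> 9 lines: lwgd ytr htg kvp ymrqh jxz cgx nno cipkj
Hunk 5: at line 4 remove [jxz,cgx] add [nqm,cuhjz,ckuyd] -> 10 lines: lwgd ytr htg kvp ymrqh nqm cuhjz ckuyd nno cipkj

Answer: lwgd
ytr
htg
kvp
ymrqh
nqm
cuhjz
ckuyd
nno
cipkj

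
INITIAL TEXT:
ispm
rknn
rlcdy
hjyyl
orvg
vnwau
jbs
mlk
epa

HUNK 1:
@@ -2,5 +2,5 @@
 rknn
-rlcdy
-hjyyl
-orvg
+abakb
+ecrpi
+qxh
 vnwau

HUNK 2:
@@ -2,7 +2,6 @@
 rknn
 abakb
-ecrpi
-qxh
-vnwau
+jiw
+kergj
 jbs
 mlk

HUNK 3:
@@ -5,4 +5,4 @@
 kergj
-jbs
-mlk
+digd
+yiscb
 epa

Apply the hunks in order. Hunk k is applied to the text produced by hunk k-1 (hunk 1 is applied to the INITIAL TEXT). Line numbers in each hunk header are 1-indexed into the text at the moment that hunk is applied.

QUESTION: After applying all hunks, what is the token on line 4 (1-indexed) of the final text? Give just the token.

Hunk 1: at line 2 remove [rlcdy,hjyyl,orvg] add [abakb,ecrpi,qxh] -> 9 lines: ispm rknn abakb ecrpi qxh vnwau jbs mlk epa
Hunk 2: at line 2 remove [ecrpi,qxh,vnwau] add [jiw,kergj] -> 8 lines: ispm rknn abakb jiw kergj jbs mlk epa
Hunk 3: at line 5 remove [jbs,mlk] add [digd,yiscb] -> 8 lines: ispm rknn abakb jiw kergj digd yiscb epa
Final line 4: jiw

Answer: jiw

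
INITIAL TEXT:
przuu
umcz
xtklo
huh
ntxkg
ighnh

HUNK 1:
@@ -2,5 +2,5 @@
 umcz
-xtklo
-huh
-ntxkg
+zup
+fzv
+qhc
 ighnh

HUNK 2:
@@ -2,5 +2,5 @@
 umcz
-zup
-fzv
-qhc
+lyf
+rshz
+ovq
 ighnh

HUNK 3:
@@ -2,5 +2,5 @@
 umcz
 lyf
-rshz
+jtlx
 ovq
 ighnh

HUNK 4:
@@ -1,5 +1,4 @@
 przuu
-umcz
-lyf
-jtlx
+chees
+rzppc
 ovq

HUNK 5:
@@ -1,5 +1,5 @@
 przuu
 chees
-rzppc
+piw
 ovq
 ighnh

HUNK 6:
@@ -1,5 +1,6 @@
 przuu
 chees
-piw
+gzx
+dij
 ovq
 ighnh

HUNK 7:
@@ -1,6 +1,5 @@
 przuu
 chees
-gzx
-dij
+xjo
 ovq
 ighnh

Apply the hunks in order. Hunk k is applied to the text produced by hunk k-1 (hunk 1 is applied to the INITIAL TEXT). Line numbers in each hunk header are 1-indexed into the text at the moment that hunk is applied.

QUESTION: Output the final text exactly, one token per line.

Hunk 1: at line 2 remove [xtklo,huh,ntxkg] add [zup,fzv,qhc] -> 6 lines: przuu umcz zup fzv qhc ighnh
Hunk 2: at line 2 remove [zup,fzv,qhc] add [lyf,rshz,ovq] -> 6 lines: przuu umcz lyf rshz ovq ighnh
Hunk 3: at line 2 remove [rshz] add [jtlx] -> 6 lines: przuu umcz lyf jtlx ovq ighnh
Hunk 4: at line 1 remove [umcz,lyf,jtlx] add [chees,rzppc] -> 5 lines: przuu chees rzppc ovq ighnh
Hunk 5: at line 1 remove [rzppc] add [piw] -> 5 lines: przuu chees piw ovq ighnh
Hunk 6: at line 1 remove [piw] add [gzx,dij] -> 6 lines: przuu chees gzx dij ovq ighnh
Hunk 7: at line 1 remove [gzx,dij] add [xjo] -> 5 lines: przuu chees xjo ovq ighnh

Answer: przuu
chees
xjo
ovq
ighnh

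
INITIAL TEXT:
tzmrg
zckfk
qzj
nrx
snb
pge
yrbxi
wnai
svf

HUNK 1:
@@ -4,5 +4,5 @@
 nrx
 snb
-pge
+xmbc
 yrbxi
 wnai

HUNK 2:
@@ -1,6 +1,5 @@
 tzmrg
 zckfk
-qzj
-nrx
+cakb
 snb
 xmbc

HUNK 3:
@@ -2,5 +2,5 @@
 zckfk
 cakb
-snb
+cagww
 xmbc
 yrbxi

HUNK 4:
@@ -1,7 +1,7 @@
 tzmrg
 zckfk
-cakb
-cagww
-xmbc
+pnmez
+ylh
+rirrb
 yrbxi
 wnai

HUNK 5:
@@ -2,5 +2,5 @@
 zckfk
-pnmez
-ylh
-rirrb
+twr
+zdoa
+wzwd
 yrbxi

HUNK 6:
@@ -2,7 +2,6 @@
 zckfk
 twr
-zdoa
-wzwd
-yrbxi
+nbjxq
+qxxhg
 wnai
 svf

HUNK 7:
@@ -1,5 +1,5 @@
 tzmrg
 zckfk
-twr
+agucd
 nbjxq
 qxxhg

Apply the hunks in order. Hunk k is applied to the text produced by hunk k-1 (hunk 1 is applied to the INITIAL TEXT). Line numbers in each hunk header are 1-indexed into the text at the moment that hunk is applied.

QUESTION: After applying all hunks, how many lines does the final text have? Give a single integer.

Answer: 7

Derivation:
Hunk 1: at line 4 remove [pge] add [xmbc] -> 9 lines: tzmrg zckfk qzj nrx snb xmbc yrbxi wnai svf
Hunk 2: at line 1 remove [qzj,nrx] add [cakb] -> 8 lines: tzmrg zckfk cakb snb xmbc yrbxi wnai svf
Hunk 3: at line 2 remove [snb] add [cagww] -> 8 lines: tzmrg zckfk cakb cagww xmbc yrbxi wnai svf
Hunk 4: at line 1 remove [cakb,cagww,xmbc] add [pnmez,ylh,rirrb] -> 8 lines: tzmrg zckfk pnmez ylh rirrb yrbxi wnai svf
Hunk 5: at line 2 remove [pnmez,ylh,rirrb] add [twr,zdoa,wzwd] -> 8 lines: tzmrg zckfk twr zdoa wzwd yrbxi wnai svf
Hunk 6: at line 2 remove [zdoa,wzwd,yrbxi] add [nbjxq,qxxhg] -> 7 lines: tzmrg zckfk twr nbjxq qxxhg wnai svf
Hunk 7: at line 1 remove [twr] add [agucd] -> 7 lines: tzmrg zckfk agucd nbjxq qxxhg wnai svf
Final line count: 7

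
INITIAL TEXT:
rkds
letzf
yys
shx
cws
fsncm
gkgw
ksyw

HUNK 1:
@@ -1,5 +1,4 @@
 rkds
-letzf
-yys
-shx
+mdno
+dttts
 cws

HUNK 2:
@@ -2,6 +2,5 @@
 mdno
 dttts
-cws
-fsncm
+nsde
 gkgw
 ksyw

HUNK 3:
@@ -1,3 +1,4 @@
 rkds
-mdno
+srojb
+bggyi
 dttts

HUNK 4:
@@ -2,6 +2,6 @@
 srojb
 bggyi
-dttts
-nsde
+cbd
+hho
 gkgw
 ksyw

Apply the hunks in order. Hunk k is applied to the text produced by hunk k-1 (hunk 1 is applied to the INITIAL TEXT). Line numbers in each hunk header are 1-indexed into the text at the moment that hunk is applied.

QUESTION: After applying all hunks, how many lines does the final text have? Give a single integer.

Answer: 7

Derivation:
Hunk 1: at line 1 remove [letzf,yys,shx] add [mdno,dttts] -> 7 lines: rkds mdno dttts cws fsncm gkgw ksyw
Hunk 2: at line 2 remove [cws,fsncm] add [nsde] -> 6 lines: rkds mdno dttts nsde gkgw ksyw
Hunk 3: at line 1 remove [mdno] add [srojb,bggyi] -> 7 lines: rkds srojb bggyi dttts nsde gkgw ksyw
Hunk 4: at line 2 remove [dttts,nsde] add [cbd,hho] -> 7 lines: rkds srojb bggyi cbd hho gkgw ksyw
Final line count: 7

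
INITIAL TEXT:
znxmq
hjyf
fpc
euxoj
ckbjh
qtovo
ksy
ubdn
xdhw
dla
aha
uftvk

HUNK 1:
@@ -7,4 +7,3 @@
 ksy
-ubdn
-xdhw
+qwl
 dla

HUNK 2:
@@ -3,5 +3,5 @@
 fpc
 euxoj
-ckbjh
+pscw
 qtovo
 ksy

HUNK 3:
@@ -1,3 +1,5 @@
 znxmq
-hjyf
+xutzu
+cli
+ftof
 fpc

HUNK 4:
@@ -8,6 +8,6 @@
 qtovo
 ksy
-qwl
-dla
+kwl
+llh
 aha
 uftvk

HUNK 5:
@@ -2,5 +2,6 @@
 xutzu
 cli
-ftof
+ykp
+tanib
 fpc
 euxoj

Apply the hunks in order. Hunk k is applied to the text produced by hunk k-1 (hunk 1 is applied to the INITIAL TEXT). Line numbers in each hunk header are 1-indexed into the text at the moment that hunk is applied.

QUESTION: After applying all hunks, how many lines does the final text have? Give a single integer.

Hunk 1: at line 7 remove [ubdn,xdhw] add [qwl] -> 11 lines: znxmq hjyf fpc euxoj ckbjh qtovo ksy qwl dla aha uftvk
Hunk 2: at line 3 remove [ckbjh] add [pscw] -> 11 lines: znxmq hjyf fpc euxoj pscw qtovo ksy qwl dla aha uftvk
Hunk 3: at line 1 remove [hjyf] add [xutzu,cli,ftof] -> 13 lines: znxmq xutzu cli ftof fpc euxoj pscw qtovo ksy qwl dla aha uftvk
Hunk 4: at line 8 remove [qwl,dla] add [kwl,llh] -> 13 lines: znxmq xutzu cli ftof fpc euxoj pscw qtovo ksy kwl llh aha uftvk
Hunk 5: at line 2 remove [ftof] add [ykp,tanib] -> 14 lines: znxmq xutzu cli ykp tanib fpc euxoj pscw qtovo ksy kwl llh aha uftvk
Final line count: 14

Answer: 14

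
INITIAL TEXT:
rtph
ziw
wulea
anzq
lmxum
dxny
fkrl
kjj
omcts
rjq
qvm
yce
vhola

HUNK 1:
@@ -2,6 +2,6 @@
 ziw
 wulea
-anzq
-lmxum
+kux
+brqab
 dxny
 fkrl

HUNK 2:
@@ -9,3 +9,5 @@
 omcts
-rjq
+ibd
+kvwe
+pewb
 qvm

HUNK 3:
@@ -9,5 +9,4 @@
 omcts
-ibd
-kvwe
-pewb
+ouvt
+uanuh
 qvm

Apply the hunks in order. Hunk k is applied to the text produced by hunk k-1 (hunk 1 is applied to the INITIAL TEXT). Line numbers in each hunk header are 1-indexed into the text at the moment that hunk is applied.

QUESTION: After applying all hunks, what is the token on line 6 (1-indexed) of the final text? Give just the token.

Answer: dxny

Derivation:
Hunk 1: at line 2 remove [anzq,lmxum] add [kux,brqab] -> 13 lines: rtph ziw wulea kux brqab dxny fkrl kjj omcts rjq qvm yce vhola
Hunk 2: at line 9 remove [rjq] add [ibd,kvwe,pewb] -> 15 lines: rtph ziw wulea kux brqab dxny fkrl kjj omcts ibd kvwe pewb qvm yce vhola
Hunk 3: at line 9 remove [ibd,kvwe,pewb] add [ouvt,uanuh] -> 14 lines: rtph ziw wulea kux brqab dxny fkrl kjj omcts ouvt uanuh qvm yce vhola
Final line 6: dxny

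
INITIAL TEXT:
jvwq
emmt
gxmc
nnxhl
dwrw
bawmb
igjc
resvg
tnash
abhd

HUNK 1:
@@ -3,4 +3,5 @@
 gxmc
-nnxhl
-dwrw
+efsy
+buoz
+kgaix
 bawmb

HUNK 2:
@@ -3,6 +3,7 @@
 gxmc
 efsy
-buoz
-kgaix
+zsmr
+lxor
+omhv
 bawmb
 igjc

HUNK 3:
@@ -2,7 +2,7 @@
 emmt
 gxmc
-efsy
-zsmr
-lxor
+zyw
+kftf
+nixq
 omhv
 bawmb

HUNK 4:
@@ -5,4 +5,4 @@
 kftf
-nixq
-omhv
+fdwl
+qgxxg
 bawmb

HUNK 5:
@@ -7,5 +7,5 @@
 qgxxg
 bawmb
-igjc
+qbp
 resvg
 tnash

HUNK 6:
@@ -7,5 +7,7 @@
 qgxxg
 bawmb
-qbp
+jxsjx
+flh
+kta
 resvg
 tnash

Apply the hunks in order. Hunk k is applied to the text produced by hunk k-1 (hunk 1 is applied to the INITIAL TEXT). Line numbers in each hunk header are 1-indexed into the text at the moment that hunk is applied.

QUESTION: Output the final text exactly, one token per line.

Hunk 1: at line 3 remove [nnxhl,dwrw] add [efsy,buoz,kgaix] -> 11 lines: jvwq emmt gxmc efsy buoz kgaix bawmb igjc resvg tnash abhd
Hunk 2: at line 3 remove [buoz,kgaix] add [zsmr,lxor,omhv] -> 12 lines: jvwq emmt gxmc efsy zsmr lxor omhv bawmb igjc resvg tnash abhd
Hunk 3: at line 2 remove [efsy,zsmr,lxor] add [zyw,kftf,nixq] -> 12 lines: jvwq emmt gxmc zyw kftf nixq omhv bawmb igjc resvg tnash abhd
Hunk 4: at line 5 remove [nixq,omhv] add [fdwl,qgxxg] -> 12 lines: jvwq emmt gxmc zyw kftf fdwl qgxxg bawmb igjc resvg tnash abhd
Hunk 5: at line 7 remove [igjc] add [qbp] -> 12 lines: jvwq emmt gxmc zyw kftf fdwl qgxxg bawmb qbp resvg tnash abhd
Hunk 6: at line 7 remove [qbp] add [jxsjx,flh,kta] -> 14 lines: jvwq emmt gxmc zyw kftf fdwl qgxxg bawmb jxsjx flh kta resvg tnash abhd

Answer: jvwq
emmt
gxmc
zyw
kftf
fdwl
qgxxg
bawmb
jxsjx
flh
kta
resvg
tnash
abhd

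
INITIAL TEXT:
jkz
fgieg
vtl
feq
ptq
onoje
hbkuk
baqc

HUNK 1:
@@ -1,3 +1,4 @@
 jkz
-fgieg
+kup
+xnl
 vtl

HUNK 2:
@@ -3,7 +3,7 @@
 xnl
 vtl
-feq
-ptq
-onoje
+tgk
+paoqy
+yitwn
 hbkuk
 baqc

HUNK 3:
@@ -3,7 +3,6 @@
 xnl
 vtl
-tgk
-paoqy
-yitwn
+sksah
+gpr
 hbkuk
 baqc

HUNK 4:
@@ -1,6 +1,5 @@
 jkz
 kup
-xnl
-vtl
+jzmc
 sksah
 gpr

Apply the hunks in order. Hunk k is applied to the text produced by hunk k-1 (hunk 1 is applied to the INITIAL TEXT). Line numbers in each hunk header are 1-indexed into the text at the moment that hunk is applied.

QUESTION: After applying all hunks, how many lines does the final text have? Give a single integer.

Hunk 1: at line 1 remove [fgieg] add [kup,xnl] -> 9 lines: jkz kup xnl vtl feq ptq onoje hbkuk baqc
Hunk 2: at line 3 remove [feq,ptq,onoje] add [tgk,paoqy,yitwn] -> 9 lines: jkz kup xnl vtl tgk paoqy yitwn hbkuk baqc
Hunk 3: at line 3 remove [tgk,paoqy,yitwn] add [sksah,gpr] -> 8 lines: jkz kup xnl vtl sksah gpr hbkuk baqc
Hunk 4: at line 1 remove [xnl,vtl] add [jzmc] -> 7 lines: jkz kup jzmc sksah gpr hbkuk baqc
Final line count: 7

Answer: 7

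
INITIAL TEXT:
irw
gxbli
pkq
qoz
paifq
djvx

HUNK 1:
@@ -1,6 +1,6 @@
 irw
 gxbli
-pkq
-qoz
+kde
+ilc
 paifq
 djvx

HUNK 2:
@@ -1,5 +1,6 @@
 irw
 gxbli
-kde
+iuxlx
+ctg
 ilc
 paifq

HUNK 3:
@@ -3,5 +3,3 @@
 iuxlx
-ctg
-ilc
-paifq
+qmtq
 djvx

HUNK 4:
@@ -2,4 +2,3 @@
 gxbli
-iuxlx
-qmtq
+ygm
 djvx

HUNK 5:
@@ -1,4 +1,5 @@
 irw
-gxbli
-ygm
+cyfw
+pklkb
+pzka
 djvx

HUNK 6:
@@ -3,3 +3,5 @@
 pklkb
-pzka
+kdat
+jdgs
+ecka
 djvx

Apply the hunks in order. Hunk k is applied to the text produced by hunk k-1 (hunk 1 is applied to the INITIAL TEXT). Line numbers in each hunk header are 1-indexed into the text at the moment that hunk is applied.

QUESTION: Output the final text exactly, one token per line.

Hunk 1: at line 1 remove [pkq,qoz] add [kde,ilc] -> 6 lines: irw gxbli kde ilc paifq djvx
Hunk 2: at line 1 remove [kde] add [iuxlx,ctg] -> 7 lines: irw gxbli iuxlx ctg ilc paifq djvx
Hunk 3: at line 3 remove [ctg,ilc,paifq] add [qmtq] -> 5 lines: irw gxbli iuxlx qmtq djvx
Hunk 4: at line 2 remove [iuxlx,qmtq] add [ygm] -> 4 lines: irw gxbli ygm djvx
Hunk 5: at line 1 remove [gxbli,ygm] add [cyfw,pklkb,pzka] -> 5 lines: irw cyfw pklkb pzka djvx
Hunk 6: at line 3 remove [pzka] add [kdat,jdgs,ecka] -> 7 lines: irw cyfw pklkb kdat jdgs ecka djvx

Answer: irw
cyfw
pklkb
kdat
jdgs
ecka
djvx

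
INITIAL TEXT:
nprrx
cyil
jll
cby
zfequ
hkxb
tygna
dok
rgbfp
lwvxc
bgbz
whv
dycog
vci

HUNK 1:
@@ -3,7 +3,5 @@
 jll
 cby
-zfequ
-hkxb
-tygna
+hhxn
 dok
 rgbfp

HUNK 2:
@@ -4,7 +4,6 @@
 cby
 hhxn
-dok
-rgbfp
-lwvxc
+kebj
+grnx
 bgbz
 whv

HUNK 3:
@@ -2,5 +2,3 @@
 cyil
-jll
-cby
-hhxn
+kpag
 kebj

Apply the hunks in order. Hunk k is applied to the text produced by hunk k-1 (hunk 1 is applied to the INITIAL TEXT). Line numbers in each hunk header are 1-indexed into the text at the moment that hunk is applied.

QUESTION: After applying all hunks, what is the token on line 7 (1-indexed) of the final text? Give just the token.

Hunk 1: at line 3 remove [zfequ,hkxb,tygna] add [hhxn] -> 12 lines: nprrx cyil jll cby hhxn dok rgbfp lwvxc bgbz whv dycog vci
Hunk 2: at line 4 remove [dok,rgbfp,lwvxc] add [kebj,grnx] -> 11 lines: nprrx cyil jll cby hhxn kebj grnx bgbz whv dycog vci
Hunk 3: at line 2 remove [jll,cby,hhxn] add [kpag] -> 9 lines: nprrx cyil kpag kebj grnx bgbz whv dycog vci
Final line 7: whv

Answer: whv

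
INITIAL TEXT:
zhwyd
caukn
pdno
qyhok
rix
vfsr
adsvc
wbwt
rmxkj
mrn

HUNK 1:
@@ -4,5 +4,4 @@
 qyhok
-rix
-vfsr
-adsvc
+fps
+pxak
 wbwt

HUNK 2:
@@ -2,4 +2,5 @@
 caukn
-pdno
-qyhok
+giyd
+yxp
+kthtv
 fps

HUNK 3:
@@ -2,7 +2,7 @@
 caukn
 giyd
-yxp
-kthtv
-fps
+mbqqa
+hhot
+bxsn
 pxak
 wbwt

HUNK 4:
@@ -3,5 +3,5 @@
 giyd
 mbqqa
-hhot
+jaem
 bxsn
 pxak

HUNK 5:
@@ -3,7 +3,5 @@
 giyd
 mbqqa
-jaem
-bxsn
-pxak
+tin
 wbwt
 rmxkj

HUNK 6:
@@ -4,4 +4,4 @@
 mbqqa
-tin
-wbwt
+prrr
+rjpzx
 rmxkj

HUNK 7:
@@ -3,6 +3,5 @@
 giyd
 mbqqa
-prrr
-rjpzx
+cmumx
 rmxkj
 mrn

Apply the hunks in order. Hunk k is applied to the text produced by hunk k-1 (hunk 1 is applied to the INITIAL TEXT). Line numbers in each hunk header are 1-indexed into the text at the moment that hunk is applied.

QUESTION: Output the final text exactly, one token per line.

Answer: zhwyd
caukn
giyd
mbqqa
cmumx
rmxkj
mrn

Derivation:
Hunk 1: at line 4 remove [rix,vfsr,adsvc] add [fps,pxak] -> 9 lines: zhwyd caukn pdno qyhok fps pxak wbwt rmxkj mrn
Hunk 2: at line 2 remove [pdno,qyhok] add [giyd,yxp,kthtv] -> 10 lines: zhwyd caukn giyd yxp kthtv fps pxak wbwt rmxkj mrn
Hunk 3: at line 2 remove [yxp,kthtv,fps] add [mbqqa,hhot,bxsn] -> 10 lines: zhwyd caukn giyd mbqqa hhot bxsn pxak wbwt rmxkj mrn
Hunk 4: at line 3 remove [hhot] add [jaem] -> 10 lines: zhwyd caukn giyd mbqqa jaem bxsn pxak wbwt rmxkj mrn
Hunk 5: at line 3 remove [jaem,bxsn,pxak] add [tin] -> 8 lines: zhwyd caukn giyd mbqqa tin wbwt rmxkj mrn
Hunk 6: at line 4 remove [tin,wbwt] add [prrr,rjpzx] -> 8 lines: zhwyd caukn giyd mbqqa prrr rjpzx rmxkj mrn
Hunk 7: at line 3 remove [prrr,rjpzx] add [cmumx] -> 7 lines: zhwyd caukn giyd mbqqa cmumx rmxkj mrn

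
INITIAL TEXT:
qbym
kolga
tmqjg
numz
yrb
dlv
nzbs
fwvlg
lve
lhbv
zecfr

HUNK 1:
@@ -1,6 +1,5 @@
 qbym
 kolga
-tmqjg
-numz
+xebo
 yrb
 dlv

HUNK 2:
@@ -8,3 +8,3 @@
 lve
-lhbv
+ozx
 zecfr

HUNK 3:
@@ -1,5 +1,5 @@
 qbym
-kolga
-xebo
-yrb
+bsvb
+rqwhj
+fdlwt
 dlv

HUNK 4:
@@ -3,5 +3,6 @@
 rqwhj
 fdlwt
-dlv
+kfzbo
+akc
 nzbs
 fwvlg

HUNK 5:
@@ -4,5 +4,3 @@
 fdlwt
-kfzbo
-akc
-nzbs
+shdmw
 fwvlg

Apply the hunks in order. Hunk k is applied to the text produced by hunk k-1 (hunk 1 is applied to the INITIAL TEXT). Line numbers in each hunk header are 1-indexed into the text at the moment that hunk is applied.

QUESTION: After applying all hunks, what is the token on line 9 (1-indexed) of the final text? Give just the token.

Answer: zecfr

Derivation:
Hunk 1: at line 1 remove [tmqjg,numz] add [xebo] -> 10 lines: qbym kolga xebo yrb dlv nzbs fwvlg lve lhbv zecfr
Hunk 2: at line 8 remove [lhbv] add [ozx] -> 10 lines: qbym kolga xebo yrb dlv nzbs fwvlg lve ozx zecfr
Hunk 3: at line 1 remove [kolga,xebo,yrb] add [bsvb,rqwhj,fdlwt] -> 10 lines: qbym bsvb rqwhj fdlwt dlv nzbs fwvlg lve ozx zecfr
Hunk 4: at line 3 remove [dlv] add [kfzbo,akc] -> 11 lines: qbym bsvb rqwhj fdlwt kfzbo akc nzbs fwvlg lve ozx zecfr
Hunk 5: at line 4 remove [kfzbo,akc,nzbs] add [shdmw] -> 9 lines: qbym bsvb rqwhj fdlwt shdmw fwvlg lve ozx zecfr
Final line 9: zecfr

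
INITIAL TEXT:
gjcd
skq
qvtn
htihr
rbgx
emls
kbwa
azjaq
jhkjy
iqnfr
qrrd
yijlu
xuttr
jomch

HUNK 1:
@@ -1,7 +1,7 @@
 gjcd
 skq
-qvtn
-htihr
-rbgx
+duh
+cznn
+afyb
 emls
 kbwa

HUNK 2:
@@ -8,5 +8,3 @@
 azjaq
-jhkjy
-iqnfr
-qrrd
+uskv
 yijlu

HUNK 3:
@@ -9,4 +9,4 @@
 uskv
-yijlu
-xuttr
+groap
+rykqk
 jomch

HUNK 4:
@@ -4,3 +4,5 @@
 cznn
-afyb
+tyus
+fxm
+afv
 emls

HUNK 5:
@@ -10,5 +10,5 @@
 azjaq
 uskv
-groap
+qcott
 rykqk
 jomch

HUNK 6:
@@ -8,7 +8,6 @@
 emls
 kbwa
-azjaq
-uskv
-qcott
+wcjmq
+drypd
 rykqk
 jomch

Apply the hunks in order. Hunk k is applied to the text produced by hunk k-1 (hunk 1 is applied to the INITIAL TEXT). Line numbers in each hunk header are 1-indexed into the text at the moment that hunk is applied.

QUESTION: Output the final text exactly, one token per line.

Hunk 1: at line 1 remove [qvtn,htihr,rbgx] add [duh,cznn,afyb] -> 14 lines: gjcd skq duh cznn afyb emls kbwa azjaq jhkjy iqnfr qrrd yijlu xuttr jomch
Hunk 2: at line 8 remove [jhkjy,iqnfr,qrrd] add [uskv] -> 12 lines: gjcd skq duh cznn afyb emls kbwa azjaq uskv yijlu xuttr jomch
Hunk 3: at line 9 remove [yijlu,xuttr] add [groap,rykqk] -> 12 lines: gjcd skq duh cznn afyb emls kbwa azjaq uskv groap rykqk jomch
Hunk 4: at line 4 remove [afyb] add [tyus,fxm,afv] -> 14 lines: gjcd skq duh cznn tyus fxm afv emls kbwa azjaq uskv groap rykqk jomch
Hunk 5: at line 10 remove [groap] add [qcott] -> 14 lines: gjcd skq duh cznn tyus fxm afv emls kbwa azjaq uskv qcott rykqk jomch
Hunk 6: at line 8 remove [azjaq,uskv,qcott] add [wcjmq,drypd] -> 13 lines: gjcd skq duh cznn tyus fxm afv emls kbwa wcjmq drypd rykqk jomch

Answer: gjcd
skq
duh
cznn
tyus
fxm
afv
emls
kbwa
wcjmq
drypd
rykqk
jomch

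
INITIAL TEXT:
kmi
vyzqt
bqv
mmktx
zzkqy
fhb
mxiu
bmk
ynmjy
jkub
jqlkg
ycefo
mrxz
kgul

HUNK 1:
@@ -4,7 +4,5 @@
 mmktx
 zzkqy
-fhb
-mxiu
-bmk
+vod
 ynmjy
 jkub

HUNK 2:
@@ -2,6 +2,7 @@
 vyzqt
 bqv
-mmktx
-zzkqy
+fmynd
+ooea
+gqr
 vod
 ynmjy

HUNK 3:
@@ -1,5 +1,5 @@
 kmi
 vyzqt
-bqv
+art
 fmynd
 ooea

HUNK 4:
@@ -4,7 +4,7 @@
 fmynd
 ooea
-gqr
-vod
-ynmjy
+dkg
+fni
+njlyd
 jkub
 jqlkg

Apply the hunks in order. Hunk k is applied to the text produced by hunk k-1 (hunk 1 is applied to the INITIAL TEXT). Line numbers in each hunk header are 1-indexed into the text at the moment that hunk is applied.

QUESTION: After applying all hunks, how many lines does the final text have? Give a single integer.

Hunk 1: at line 4 remove [fhb,mxiu,bmk] add [vod] -> 12 lines: kmi vyzqt bqv mmktx zzkqy vod ynmjy jkub jqlkg ycefo mrxz kgul
Hunk 2: at line 2 remove [mmktx,zzkqy] add [fmynd,ooea,gqr] -> 13 lines: kmi vyzqt bqv fmynd ooea gqr vod ynmjy jkub jqlkg ycefo mrxz kgul
Hunk 3: at line 1 remove [bqv] add [art] -> 13 lines: kmi vyzqt art fmynd ooea gqr vod ynmjy jkub jqlkg ycefo mrxz kgul
Hunk 4: at line 4 remove [gqr,vod,ynmjy] add [dkg,fni,njlyd] -> 13 lines: kmi vyzqt art fmynd ooea dkg fni njlyd jkub jqlkg ycefo mrxz kgul
Final line count: 13

Answer: 13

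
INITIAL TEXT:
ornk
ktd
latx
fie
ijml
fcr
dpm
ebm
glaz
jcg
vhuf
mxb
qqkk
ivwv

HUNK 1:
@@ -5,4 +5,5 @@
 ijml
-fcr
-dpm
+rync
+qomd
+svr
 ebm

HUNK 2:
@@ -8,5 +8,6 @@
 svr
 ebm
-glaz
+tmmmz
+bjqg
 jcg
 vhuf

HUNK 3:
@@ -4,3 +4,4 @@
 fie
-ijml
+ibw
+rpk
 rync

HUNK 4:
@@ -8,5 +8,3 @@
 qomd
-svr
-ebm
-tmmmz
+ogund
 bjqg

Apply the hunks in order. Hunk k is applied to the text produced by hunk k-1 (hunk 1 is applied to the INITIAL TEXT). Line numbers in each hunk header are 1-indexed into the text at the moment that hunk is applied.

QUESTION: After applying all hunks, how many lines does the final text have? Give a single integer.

Hunk 1: at line 5 remove [fcr,dpm] add [rync,qomd,svr] -> 15 lines: ornk ktd latx fie ijml rync qomd svr ebm glaz jcg vhuf mxb qqkk ivwv
Hunk 2: at line 8 remove [glaz] add [tmmmz,bjqg] -> 16 lines: ornk ktd latx fie ijml rync qomd svr ebm tmmmz bjqg jcg vhuf mxb qqkk ivwv
Hunk 3: at line 4 remove [ijml] add [ibw,rpk] -> 17 lines: ornk ktd latx fie ibw rpk rync qomd svr ebm tmmmz bjqg jcg vhuf mxb qqkk ivwv
Hunk 4: at line 8 remove [svr,ebm,tmmmz] add [ogund] -> 15 lines: ornk ktd latx fie ibw rpk rync qomd ogund bjqg jcg vhuf mxb qqkk ivwv
Final line count: 15

Answer: 15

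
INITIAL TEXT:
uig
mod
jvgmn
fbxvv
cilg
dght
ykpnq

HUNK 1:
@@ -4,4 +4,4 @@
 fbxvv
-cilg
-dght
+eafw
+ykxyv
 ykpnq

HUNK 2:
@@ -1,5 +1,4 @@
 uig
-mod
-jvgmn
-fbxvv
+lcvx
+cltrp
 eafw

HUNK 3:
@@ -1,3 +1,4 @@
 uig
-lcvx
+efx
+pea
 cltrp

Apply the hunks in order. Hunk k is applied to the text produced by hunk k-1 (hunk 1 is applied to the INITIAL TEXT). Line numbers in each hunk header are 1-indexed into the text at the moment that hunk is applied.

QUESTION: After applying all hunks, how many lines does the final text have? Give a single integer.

Hunk 1: at line 4 remove [cilg,dght] add [eafw,ykxyv] -> 7 lines: uig mod jvgmn fbxvv eafw ykxyv ykpnq
Hunk 2: at line 1 remove [mod,jvgmn,fbxvv] add [lcvx,cltrp] -> 6 lines: uig lcvx cltrp eafw ykxyv ykpnq
Hunk 3: at line 1 remove [lcvx] add [efx,pea] -> 7 lines: uig efx pea cltrp eafw ykxyv ykpnq
Final line count: 7

Answer: 7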